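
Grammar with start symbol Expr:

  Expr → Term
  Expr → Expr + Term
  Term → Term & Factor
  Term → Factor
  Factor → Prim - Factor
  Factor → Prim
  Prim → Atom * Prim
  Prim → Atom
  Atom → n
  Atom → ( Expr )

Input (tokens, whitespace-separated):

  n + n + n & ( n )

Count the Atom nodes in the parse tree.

5

[Expr [Expr [Expr [Term [Factor [Prim [Atom n]]]]] + [Term [Factor [Prim [Atom n]]]]] + [Term [Term [Factor [Prim [Atom n]]]] & [Factor [Prim [Atom ( [Expr [Term [Factor [Prim [Atom n]]]]] )]]]]]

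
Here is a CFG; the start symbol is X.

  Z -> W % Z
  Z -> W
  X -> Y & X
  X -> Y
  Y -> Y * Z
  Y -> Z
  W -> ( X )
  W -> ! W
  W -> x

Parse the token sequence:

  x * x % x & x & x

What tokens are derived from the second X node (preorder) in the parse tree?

x & x

[X [Y [Y [Z [W x]]] * [Z [W x] % [Z [W x]]]] & [X [Y [Z [W x]]] & [X [Y [Z [W x]]]]]]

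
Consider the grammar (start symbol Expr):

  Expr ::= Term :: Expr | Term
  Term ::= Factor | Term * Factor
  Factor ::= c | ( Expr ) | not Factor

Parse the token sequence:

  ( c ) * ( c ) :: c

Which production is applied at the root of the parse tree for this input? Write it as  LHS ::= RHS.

[Expr [Term [Term [Factor ( [Expr [Term [Factor c]]] )]] * [Factor ( [Expr [Term [Factor c]]] )]] :: [Expr [Term [Factor c]]]]

Expr ::= Term :: Expr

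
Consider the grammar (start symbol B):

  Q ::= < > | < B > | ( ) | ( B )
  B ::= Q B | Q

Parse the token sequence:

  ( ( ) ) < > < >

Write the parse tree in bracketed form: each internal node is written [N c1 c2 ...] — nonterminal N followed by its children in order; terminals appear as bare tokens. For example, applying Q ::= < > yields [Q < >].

[B [Q ( [B [Q ( )]] )] [B [Q < >] [B [Q < >]]]]

B
Q B
( B ) B
( Q ) B
( ( ) ) B
( ( ) ) Q B
( ( ) ) < > B
( ( ) ) < > Q
( ( ) ) < > < >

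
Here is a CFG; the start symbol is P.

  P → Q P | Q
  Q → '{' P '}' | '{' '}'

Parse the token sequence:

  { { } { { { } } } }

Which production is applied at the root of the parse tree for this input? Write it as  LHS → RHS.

[P [Q { [P [Q { }] [P [Q { [P [Q { [P [Q { }]] }]] }]]] }]]

P → Q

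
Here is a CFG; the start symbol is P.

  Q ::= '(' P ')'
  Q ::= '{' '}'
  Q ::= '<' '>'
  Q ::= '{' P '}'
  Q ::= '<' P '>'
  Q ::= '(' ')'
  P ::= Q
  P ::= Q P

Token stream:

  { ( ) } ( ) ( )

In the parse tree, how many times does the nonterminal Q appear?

[P [Q { [P [Q ( )]] }] [P [Q ( )] [P [Q ( )]]]]

4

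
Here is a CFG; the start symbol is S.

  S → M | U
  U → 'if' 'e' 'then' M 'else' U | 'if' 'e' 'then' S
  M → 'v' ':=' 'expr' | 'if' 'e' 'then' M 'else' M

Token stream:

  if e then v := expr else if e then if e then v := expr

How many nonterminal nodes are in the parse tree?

8

[S [U if e then [M v := expr] else [U if e then [S [U if e then [S [M v := expr]]]]]]]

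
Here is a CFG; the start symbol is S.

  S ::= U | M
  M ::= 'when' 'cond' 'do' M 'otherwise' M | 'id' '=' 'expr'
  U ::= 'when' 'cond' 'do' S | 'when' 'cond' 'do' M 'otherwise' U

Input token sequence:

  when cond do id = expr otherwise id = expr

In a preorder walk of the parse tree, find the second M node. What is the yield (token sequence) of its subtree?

[S [M when cond do [M id = expr] otherwise [M id = expr]]]

id = expr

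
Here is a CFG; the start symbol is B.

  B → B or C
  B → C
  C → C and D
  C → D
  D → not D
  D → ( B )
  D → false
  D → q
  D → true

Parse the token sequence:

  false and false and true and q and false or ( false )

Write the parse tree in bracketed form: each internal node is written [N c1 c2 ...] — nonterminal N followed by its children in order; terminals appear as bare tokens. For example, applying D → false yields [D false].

B
B or C
C or C
C and D or C
C and D and D or C
C and D and D and D or C
C and D and D and D and D or C
D and D and D and D and D or C
false and D and D and D and D or C
false and false and D and D and D or C
false and false and true and D and D or C
false and false and true and q and D or C
false and false and true and q and false or C
false and false and true and q and false or D
false and false and true and q and false or ( B )
false and false and true and q and false or ( C )
false and false and true and q and false or ( D )
false and false and true and q and false or ( false )

[B [B [C [C [C [C [C [D false]] and [D false]] and [D true]] and [D q]] and [D false]]] or [C [D ( [B [C [D false]]] )]]]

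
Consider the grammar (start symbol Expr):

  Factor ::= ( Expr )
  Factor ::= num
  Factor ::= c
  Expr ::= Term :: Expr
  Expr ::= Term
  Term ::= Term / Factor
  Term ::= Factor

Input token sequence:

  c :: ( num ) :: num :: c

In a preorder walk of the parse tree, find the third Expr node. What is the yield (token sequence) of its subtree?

num

[Expr [Term [Factor c]] :: [Expr [Term [Factor ( [Expr [Term [Factor num]]] )]] :: [Expr [Term [Factor num]] :: [Expr [Term [Factor c]]]]]]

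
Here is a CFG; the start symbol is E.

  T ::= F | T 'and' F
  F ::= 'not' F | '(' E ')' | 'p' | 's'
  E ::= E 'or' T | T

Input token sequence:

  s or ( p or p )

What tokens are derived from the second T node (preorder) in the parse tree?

[E [E [T [F s]]] or [T [F ( [E [E [T [F p]]] or [T [F p]]] )]]]

( p or p )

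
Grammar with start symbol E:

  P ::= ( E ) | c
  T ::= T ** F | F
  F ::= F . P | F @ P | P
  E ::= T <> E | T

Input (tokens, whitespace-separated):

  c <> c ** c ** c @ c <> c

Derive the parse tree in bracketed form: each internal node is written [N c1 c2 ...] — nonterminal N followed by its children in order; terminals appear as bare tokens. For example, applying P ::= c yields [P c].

E
T <> E
F <> E
P <> E
c <> E
c <> T <> E
c <> T ** F <> E
c <> T ** F ** F <> E
c <> F ** F ** F <> E
c <> P ** F ** F <> E
c <> c ** F ** F <> E
c <> c ** P ** F <> E
c <> c ** c ** F <> E
c <> c ** c ** F @ P <> E
c <> c ** c ** P @ P <> E
c <> c ** c ** c @ P <> E
c <> c ** c ** c @ c <> E
c <> c ** c ** c @ c <> T
c <> c ** c ** c @ c <> F
c <> c ** c ** c @ c <> P
c <> c ** c ** c @ c <> c

[E [T [F [P c]]] <> [E [T [T [T [F [P c]]] ** [F [P c]]] ** [F [F [P c]] @ [P c]]] <> [E [T [F [P c]]]]]]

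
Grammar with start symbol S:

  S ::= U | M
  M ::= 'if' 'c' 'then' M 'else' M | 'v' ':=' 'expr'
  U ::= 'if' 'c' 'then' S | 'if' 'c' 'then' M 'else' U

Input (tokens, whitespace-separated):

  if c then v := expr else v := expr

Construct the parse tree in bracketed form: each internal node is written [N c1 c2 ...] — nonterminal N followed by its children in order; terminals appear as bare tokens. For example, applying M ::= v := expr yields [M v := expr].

S
M
if c then M else M
if c then v := expr else M
if c then v := expr else v := expr

[S [M if c then [M v := expr] else [M v := expr]]]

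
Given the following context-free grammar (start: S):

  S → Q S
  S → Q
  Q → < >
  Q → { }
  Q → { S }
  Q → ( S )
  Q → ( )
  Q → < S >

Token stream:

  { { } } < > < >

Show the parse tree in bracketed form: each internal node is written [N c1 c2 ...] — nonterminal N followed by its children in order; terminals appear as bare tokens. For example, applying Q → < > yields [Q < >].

[S [Q { [S [Q { }]] }] [S [Q < >] [S [Q < >]]]]

S
Q S
{ S } S
{ Q } S
{ { } } S
{ { } } Q S
{ { } } < > S
{ { } } < > Q
{ { } } < > < >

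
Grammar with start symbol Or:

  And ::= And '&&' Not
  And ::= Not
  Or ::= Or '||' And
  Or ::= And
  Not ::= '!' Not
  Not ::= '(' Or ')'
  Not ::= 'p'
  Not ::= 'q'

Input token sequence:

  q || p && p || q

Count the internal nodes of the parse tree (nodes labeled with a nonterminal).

11

[Or [Or [Or [And [Not q]]] || [And [And [Not p]] && [Not p]]] || [And [Not q]]]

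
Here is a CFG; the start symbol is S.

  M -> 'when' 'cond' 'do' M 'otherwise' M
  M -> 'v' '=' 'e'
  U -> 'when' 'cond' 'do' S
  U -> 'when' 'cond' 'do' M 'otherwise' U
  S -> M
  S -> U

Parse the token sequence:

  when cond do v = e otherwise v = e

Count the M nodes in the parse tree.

[S [M when cond do [M v = e] otherwise [M v = e]]]

3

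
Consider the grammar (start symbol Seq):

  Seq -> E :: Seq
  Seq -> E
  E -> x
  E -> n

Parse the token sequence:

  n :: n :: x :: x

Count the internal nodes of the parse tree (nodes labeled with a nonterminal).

[Seq [E n] :: [Seq [E n] :: [Seq [E x] :: [Seq [E x]]]]]

8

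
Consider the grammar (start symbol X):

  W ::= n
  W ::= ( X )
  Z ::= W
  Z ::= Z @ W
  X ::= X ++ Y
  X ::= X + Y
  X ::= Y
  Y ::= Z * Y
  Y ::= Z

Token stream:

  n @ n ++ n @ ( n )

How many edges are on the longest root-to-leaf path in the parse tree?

8

[X [X [Y [Z [Z [W n]] @ [W n]]]] ++ [Y [Z [Z [W n]] @ [W ( [X [Y [Z [W n]]]] )]]]]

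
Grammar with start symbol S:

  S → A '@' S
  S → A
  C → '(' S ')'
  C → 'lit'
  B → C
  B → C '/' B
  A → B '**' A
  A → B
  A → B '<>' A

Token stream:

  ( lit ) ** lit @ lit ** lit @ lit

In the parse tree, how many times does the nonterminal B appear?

6

[S [A [B [C ( [S [A [B [C lit]]]] )]] ** [A [B [C lit]]]] @ [S [A [B [C lit]] ** [A [B [C lit]]]] @ [S [A [B [C lit]]]]]]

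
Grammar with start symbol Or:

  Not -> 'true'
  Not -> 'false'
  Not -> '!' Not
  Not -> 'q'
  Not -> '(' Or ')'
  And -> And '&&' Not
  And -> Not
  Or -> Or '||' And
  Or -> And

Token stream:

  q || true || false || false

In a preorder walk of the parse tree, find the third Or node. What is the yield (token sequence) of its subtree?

[Or [Or [Or [Or [And [Not q]]] || [And [Not true]]] || [And [Not false]]] || [And [Not false]]]

q || true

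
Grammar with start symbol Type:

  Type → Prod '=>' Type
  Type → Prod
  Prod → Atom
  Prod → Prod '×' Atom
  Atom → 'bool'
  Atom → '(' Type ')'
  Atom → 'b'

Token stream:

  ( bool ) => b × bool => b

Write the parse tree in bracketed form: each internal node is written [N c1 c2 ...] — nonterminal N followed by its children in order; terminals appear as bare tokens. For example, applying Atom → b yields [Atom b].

[Type [Prod [Atom ( [Type [Prod [Atom bool]]] )]] => [Type [Prod [Prod [Atom b]] × [Atom bool]] => [Type [Prod [Atom b]]]]]

Type
Prod => Type
Atom => Type
( Type ) => Type
( Prod ) => Type
( Atom ) => Type
( bool ) => Type
( bool ) => Prod => Type
( bool ) => Prod × Atom => Type
( bool ) => Atom × Atom => Type
( bool ) => b × Atom => Type
( bool ) => b × bool => Type
( bool ) => b × bool => Prod
( bool ) => b × bool => Atom
( bool ) => b × bool => b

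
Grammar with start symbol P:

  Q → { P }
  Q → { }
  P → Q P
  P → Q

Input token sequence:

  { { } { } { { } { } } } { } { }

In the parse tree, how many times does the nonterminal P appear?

[P [Q { [P [Q { }] [P [Q { }] [P [Q { [P [Q { }] [P [Q { }]]] }]]]] }] [P [Q { }] [P [Q { }]]]]

8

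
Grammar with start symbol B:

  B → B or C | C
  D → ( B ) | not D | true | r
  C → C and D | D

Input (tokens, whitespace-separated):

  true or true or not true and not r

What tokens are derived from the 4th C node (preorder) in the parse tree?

not true

[B [B [B [C [D true]]] or [C [D true]]] or [C [C [D not [D true]]] and [D not [D r]]]]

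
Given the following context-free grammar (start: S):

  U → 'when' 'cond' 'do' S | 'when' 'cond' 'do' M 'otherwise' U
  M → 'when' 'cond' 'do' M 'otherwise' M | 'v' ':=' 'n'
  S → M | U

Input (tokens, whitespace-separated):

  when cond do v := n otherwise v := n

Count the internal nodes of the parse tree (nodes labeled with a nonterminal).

4

[S [M when cond do [M v := n] otherwise [M v := n]]]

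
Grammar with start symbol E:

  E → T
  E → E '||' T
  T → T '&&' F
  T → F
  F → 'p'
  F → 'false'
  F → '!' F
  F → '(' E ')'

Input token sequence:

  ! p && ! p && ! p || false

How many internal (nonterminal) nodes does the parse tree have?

13

[E [E [T [T [T [F ! [F p]]] && [F ! [F p]]] && [F ! [F p]]]] || [T [F false]]]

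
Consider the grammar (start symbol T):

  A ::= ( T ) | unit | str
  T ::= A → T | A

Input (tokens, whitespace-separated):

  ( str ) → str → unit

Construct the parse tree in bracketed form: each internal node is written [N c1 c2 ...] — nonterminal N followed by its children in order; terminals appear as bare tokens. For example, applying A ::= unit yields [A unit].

T
A → T
( T ) → T
( A ) → T
( str ) → T
( str ) → A → T
( str ) → str → T
( str ) → str → A
( str ) → str → unit

[T [A ( [T [A str]] )] → [T [A str] → [T [A unit]]]]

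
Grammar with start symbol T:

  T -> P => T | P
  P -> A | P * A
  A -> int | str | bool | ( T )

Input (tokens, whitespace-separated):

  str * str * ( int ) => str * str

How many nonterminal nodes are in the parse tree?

[T [P [P [P [A str]] * [A str]] * [A ( [T [P [A int]]] )]] => [T [P [P [A str]] * [A str]]]]

15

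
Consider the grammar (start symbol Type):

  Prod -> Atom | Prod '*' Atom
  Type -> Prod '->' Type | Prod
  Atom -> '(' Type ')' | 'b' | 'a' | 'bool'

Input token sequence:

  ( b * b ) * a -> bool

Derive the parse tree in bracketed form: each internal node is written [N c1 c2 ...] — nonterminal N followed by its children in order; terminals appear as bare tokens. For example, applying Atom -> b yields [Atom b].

Type
Prod -> Type
Prod * Atom -> Type
Atom * Atom -> Type
( Type ) * Atom -> Type
( Prod ) * Atom -> Type
( Prod * Atom ) * Atom -> Type
( Atom * Atom ) * Atom -> Type
( b * Atom ) * Atom -> Type
( b * b ) * Atom -> Type
( b * b ) * a -> Type
( b * b ) * a -> Prod
( b * b ) * a -> Atom
( b * b ) * a -> bool

[Type [Prod [Prod [Atom ( [Type [Prod [Prod [Atom b]] * [Atom b]]] )]] * [Atom a]] -> [Type [Prod [Atom bool]]]]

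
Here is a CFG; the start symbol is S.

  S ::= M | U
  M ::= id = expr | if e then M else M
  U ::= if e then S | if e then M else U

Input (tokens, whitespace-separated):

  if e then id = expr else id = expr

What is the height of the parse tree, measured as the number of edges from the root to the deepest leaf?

3

[S [M if e then [M id = expr] else [M id = expr]]]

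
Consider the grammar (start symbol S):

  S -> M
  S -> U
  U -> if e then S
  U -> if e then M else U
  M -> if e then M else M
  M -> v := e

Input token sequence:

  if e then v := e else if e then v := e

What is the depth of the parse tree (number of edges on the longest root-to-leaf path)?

5

[S [U if e then [M v := e] else [U if e then [S [M v := e]]]]]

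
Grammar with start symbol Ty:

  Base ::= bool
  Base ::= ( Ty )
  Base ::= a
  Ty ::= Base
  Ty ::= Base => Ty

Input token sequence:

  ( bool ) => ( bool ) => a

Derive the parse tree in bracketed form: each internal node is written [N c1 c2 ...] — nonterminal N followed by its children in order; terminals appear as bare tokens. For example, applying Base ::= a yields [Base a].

Ty
Base => Ty
( Ty ) => Ty
( Base ) => Ty
( bool ) => Ty
( bool ) => Base => Ty
( bool ) => ( Ty ) => Ty
( bool ) => ( Base ) => Ty
( bool ) => ( bool ) => Ty
( bool ) => ( bool ) => Base
( bool ) => ( bool ) => a

[Ty [Base ( [Ty [Base bool]] )] => [Ty [Base ( [Ty [Base bool]] )] => [Ty [Base a]]]]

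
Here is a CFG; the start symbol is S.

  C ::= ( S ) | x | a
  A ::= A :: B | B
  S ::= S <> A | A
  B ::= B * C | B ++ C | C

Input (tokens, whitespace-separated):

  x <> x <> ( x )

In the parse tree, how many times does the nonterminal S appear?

4

[S [S [S [A [B [C x]]]] <> [A [B [C x]]]] <> [A [B [C ( [S [A [B [C x]]]] )]]]]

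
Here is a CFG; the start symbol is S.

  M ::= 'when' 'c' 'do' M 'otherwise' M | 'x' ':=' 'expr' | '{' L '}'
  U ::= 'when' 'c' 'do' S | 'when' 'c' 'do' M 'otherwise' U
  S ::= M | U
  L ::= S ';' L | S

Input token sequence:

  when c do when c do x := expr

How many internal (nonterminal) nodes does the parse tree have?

6

[S [U when c do [S [U when c do [S [M x := expr]]]]]]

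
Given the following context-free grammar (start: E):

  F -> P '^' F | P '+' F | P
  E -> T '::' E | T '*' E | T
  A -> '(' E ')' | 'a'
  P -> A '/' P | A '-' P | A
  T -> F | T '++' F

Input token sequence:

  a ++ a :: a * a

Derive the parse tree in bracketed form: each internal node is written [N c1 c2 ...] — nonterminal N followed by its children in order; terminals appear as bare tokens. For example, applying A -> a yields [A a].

[E [T [T [F [P [A a]]]] ++ [F [P [A a]]]] :: [E [T [F [P [A a]]]] * [E [T [F [P [A a]]]]]]]

E
T :: E
T ++ F :: E
F ++ F :: E
P ++ F :: E
A ++ F :: E
a ++ F :: E
a ++ P :: E
a ++ A :: E
a ++ a :: E
a ++ a :: T * E
a ++ a :: F * E
a ++ a :: P * E
a ++ a :: A * E
a ++ a :: a * E
a ++ a :: a * T
a ++ a :: a * F
a ++ a :: a * P
a ++ a :: a * A
a ++ a :: a * a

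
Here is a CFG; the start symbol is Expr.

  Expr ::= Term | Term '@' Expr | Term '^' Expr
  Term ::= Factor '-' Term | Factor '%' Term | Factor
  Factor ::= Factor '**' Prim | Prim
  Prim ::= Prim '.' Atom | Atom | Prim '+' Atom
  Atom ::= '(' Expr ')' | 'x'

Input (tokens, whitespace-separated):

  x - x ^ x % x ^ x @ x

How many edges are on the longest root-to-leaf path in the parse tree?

8

[Expr [Term [Factor [Prim [Atom x]]] - [Term [Factor [Prim [Atom x]]]]] ^ [Expr [Term [Factor [Prim [Atom x]]] % [Term [Factor [Prim [Atom x]]]]] ^ [Expr [Term [Factor [Prim [Atom x]]]] @ [Expr [Term [Factor [Prim [Atom x]]]]]]]]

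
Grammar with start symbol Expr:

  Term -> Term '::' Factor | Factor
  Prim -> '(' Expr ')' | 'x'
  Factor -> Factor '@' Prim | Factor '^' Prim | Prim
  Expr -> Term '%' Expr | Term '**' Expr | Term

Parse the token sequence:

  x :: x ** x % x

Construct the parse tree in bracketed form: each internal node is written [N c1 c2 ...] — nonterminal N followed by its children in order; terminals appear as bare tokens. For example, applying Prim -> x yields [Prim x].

Expr
Term ** Expr
Term :: Factor ** Expr
Factor :: Factor ** Expr
Prim :: Factor ** Expr
x :: Factor ** Expr
x :: Prim ** Expr
x :: x ** Expr
x :: x ** Term % Expr
x :: x ** Factor % Expr
x :: x ** Prim % Expr
x :: x ** x % Expr
x :: x ** x % Term
x :: x ** x % Factor
x :: x ** x % Prim
x :: x ** x % x

[Expr [Term [Term [Factor [Prim x]]] :: [Factor [Prim x]]] ** [Expr [Term [Factor [Prim x]]] % [Expr [Term [Factor [Prim x]]]]]]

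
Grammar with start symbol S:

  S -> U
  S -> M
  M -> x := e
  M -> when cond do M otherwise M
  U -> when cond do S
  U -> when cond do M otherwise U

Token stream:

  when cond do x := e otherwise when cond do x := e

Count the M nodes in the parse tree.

2

[S [U when cond do [M x := e] otherwise [U when cond do [S [M x := e]]]]]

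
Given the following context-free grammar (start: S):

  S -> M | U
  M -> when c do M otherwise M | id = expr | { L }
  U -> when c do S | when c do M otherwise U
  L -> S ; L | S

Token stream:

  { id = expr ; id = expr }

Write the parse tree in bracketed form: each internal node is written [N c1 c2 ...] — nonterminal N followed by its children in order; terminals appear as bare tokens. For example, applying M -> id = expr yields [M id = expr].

S
M
{ L }
{ S ; L }
{ M ; L }
{ id = expr ; L }
{ id = expr ; S }
{ id = expr ; M }
{ id = expr ; id = expr }

[S [M { [L [S [M id = expr]] ; [L [S [M id = expr]]]] }]]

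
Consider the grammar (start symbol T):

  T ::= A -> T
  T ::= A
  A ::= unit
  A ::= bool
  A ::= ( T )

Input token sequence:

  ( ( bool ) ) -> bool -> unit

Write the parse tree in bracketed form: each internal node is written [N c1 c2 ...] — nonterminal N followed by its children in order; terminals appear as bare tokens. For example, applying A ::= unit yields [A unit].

T
A -> T
( T ) -> T
( A ) -> T
( ( T ) ) -> T
( ( A ) ) -> T
( ( bool ) ) -> T
( ( bool ) ) -> A -> T
( ( bool ) ) -> bool -> T
( ( bool ) ) -> bool -> A
( ( bool ) ) -> bool -> unit

[T [A ( [T [A ( [T [A bool]] )]] )] -> [T [A bool] -> [T [A unit]]]]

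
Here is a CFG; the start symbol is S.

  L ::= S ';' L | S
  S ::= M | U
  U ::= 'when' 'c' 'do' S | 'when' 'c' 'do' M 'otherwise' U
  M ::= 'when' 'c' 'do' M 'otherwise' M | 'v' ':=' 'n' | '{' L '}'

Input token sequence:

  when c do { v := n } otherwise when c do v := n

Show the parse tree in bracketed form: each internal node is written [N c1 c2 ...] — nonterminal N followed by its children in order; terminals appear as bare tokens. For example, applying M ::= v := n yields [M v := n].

[S [U when c do [M { [L [S [M v := n]]] }] otherwise [U when c do [S [M v := n]]]]]

S
U
when c do M otherwise U
when c do { L } otherwise U
when c do { S } otherwise U
when c do { M } otherwise U
when c do { v := n } otherwise U
when c do { v := n } otherwise when c do S
when c do { v := n } otherwise when c do M
when c do { v := n } otherwise when c do v := n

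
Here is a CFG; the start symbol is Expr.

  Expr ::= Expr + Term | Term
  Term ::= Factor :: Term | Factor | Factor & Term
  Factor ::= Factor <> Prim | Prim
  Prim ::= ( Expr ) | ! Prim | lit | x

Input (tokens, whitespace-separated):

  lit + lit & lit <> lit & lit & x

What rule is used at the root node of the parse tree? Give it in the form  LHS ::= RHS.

Expr ::= Expr + Term

[Expr [Expr [Term [Factor [Prim lit]]]] + [Term [Factor [Prim lit]] & [Term [Factor [Factor [Prim lit]] <> [Prim lit]] & [Term [Factor [Prim lit]] & [Term [Factor [Prim x]]]]]]]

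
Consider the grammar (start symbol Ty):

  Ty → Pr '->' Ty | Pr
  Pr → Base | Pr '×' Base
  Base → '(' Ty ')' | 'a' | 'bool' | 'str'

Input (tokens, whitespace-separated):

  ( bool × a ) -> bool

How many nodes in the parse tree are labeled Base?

4

[Ty [Pr [Base ( [Ty [Pr [Pr [Base bool]] × [Base a]]] )]] -> [Ty [Pr [Base bool]]]]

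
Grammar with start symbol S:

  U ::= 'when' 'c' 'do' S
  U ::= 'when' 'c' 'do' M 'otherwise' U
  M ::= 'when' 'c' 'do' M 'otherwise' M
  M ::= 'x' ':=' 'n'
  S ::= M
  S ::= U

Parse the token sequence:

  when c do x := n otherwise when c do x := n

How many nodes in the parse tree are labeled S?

2

[S [U when c do [M x := n] otherwise [U when c do [S [M x := n]]]]]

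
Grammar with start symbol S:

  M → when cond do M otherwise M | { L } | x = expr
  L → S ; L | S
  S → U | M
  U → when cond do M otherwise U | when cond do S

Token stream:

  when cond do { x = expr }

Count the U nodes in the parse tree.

1

[S [U when cond do [S [M { [L [S [M x = expr]]] }]]]]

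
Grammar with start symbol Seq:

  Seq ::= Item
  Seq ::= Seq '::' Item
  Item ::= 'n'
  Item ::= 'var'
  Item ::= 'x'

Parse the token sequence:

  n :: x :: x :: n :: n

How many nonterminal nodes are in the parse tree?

10

[Seq [Seq [Seq [Seq [Seq [Item n]] :: [Item x]] :: [Item x]] :: [Item n]] :: [Item n]]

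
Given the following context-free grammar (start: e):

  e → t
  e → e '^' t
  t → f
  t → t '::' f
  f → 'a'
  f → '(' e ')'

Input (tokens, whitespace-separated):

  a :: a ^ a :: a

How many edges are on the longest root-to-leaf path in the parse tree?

[e [e [t [t [f a]] :: [f a]]] ^ [t [t [f a]] :: [f a]]]

5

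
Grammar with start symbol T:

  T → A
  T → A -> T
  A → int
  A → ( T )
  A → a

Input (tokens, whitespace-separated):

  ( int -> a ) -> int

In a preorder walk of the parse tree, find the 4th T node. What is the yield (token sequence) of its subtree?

int

[T [A ( [T [A int] -> [T [A a]]] )] -> [T [A int]]]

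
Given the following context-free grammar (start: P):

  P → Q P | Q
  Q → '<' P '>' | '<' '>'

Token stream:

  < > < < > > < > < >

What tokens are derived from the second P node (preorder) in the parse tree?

< < > > < > < >

[P [Q < >] [P [Q < [P [Q < >]] >] [P [Q < >] [P [Q < >]]]]]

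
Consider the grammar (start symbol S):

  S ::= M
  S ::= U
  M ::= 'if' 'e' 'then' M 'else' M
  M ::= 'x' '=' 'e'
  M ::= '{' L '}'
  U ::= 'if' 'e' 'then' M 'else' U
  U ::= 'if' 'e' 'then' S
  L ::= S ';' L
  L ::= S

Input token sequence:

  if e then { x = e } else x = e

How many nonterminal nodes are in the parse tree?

[S [M if e then [M { [L [S [M x = e]]] }] else [M x = e]]]

7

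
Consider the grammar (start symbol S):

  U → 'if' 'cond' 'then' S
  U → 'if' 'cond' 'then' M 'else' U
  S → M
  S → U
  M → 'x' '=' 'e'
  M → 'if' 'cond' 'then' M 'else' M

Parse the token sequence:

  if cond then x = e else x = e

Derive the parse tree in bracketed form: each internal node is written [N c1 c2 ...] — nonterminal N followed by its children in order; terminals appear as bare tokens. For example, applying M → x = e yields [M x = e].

[S [M if cond then [M x = e] else [M x = e]]]

S
M
if cond then M else M
if cond then x = e else M
if cond then x = e else x = e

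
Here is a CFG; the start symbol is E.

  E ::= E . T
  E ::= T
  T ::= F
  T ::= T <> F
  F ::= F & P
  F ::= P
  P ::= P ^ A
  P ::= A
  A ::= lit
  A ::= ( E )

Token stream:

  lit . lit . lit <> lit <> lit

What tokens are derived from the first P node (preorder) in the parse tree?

lit

[E [E [E [T [F [P [A lit]]]]] . [T [F [P [A lit]]]]] . [T [T [T [F [P [A lit]]]] <> [F [P [A lit]]]] <> [F [P [A lit]]]]]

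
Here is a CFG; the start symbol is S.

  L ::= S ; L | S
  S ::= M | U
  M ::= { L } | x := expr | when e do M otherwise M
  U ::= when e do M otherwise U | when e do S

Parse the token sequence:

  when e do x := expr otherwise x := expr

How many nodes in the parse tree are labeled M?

3

[S [M when e do [M x := expr] otherwise [M x := expr]]]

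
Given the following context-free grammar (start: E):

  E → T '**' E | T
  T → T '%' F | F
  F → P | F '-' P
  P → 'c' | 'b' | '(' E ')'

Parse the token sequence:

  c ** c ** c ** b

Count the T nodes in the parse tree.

4

[E [T [F [P c]]] ** [E [T [F [P c]]] ** [E [T [F [P c]]] ** [E [T [F [P b]]]]]]]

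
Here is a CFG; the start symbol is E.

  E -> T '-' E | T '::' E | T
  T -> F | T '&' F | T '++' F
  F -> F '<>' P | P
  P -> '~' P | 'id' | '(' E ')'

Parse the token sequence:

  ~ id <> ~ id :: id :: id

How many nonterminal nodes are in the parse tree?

16

[E [T [F [F [P ~ [P id]]] <> [P ~ [P id]]]] :: [E [T [F [P id]]] :: [E [T [F [P id]]]]]]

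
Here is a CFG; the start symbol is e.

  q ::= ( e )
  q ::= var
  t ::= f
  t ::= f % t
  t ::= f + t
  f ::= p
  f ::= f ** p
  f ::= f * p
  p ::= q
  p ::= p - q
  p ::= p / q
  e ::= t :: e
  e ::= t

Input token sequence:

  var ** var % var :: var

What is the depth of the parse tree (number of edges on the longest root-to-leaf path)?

6

[e [t [f [f [p [q var]]] ** [p [q var]]] % [t [f [p [q var]]]]] :: [e [t [f [p [q var]]]]]]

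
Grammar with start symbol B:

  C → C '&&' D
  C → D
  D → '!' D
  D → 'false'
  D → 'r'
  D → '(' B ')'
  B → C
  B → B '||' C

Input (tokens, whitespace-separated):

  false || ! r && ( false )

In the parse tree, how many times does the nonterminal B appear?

[B [B [C [D false]]] || [C [C [D ! [D r]]] && [D ( [B [C [D false]]] )]]]

3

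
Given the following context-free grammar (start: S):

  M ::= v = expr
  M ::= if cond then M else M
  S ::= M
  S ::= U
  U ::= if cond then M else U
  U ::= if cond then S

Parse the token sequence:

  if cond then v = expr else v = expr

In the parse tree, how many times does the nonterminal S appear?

[S [M if cond then [M v = expr] else [M v = expr]]]

1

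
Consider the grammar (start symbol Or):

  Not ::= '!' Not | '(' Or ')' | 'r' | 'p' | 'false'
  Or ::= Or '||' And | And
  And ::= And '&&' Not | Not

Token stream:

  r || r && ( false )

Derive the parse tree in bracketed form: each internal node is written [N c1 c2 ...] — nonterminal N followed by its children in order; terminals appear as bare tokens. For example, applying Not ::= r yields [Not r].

[Or [Or [And [Not r]]] || [And [And [Not r]] && [Not ( [Or [And [Not false]]] )]]]

Or
Or || And
And || And
Not || And
r || And
r || And && Not
r || Not && Not
r || r && Not
r || r && ( Or )
r || r && ( And )
r || r && ( Not )
r || r && ( false )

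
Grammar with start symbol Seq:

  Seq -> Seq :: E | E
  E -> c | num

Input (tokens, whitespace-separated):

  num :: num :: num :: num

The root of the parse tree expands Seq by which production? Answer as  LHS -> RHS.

[Seq [Seq [Seq [Seq [E num]] :: [E num]] :: [E num]] :: [E num]]

Seq -> Seq :: E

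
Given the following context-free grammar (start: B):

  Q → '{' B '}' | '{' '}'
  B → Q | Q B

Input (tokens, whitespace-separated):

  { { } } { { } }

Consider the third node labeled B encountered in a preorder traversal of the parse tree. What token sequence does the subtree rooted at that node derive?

{ { } }

[B [Q { [B [Q { }]] }] [B [Q { [B [Q { }]] }]]]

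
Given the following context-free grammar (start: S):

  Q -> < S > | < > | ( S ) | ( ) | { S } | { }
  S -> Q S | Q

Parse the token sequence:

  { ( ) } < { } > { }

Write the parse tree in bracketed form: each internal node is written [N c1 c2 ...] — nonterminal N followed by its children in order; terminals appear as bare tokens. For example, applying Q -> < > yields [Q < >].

[S [Q { [S [Q ( )]] }] [S [Q < [S [Q { }]] >] [S [Q { }]]]]

S
Q S
{ S } S
{ Q } S
{ ( ) } S
{ ( ) } Q S
{ ( ) } < S > S
{ ( ) } < Q > S
{ ( ) } < { } > S
{ ( ) } < { } > Q
{ ( ) } < { } > { }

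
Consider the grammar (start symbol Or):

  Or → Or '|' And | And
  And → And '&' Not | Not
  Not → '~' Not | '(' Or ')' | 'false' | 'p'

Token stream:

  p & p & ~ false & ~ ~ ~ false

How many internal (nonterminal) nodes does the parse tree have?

13

[Or [And [And [And [And [Not p]] & [Not p]] & [Not ~ [Not false]]] & [Not ~ [Not ~ [Not ~ [Not false]]]]]]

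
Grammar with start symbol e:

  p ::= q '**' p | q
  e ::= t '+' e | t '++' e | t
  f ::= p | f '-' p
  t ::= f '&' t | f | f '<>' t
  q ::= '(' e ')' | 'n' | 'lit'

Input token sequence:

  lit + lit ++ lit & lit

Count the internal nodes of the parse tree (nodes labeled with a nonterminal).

[e [t [f [p [q lit]]]] + [e [t [f [p [q lit]]]] ++ [e [t [f [p [q lit]]] & [t [f [p [q lit]]]]]]]]

19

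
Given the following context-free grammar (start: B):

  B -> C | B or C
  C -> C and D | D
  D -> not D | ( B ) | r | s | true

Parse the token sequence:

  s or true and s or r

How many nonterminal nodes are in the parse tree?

[B [B [B [C [D s]]] or [C [C [D true]] and [D s]]] or [C [D r]]]

11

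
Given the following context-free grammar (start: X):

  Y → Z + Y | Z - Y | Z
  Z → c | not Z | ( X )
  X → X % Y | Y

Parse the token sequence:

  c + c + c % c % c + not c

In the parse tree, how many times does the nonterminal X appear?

[X [X [X [Y [Z c] + [Y [Z c] + [Y [Z c]]]]] % [Y [Z c]]] % [Y [Z c] + [Y [Z not [Z c]]]]]

3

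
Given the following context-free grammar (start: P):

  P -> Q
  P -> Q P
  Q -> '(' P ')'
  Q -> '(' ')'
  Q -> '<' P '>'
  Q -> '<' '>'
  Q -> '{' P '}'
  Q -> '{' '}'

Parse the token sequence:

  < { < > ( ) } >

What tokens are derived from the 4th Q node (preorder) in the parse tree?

( )

[P [Q < [P [Q { [P [Q < >] [P [Q ( )]]] }]] >]]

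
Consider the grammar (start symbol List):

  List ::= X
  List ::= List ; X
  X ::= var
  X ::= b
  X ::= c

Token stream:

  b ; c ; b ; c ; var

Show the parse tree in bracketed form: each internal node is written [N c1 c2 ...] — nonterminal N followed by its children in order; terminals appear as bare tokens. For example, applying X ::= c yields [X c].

[List [List [List [List [List [X b]] ; [X c]] ; [X b]] ; [X c]] ; [X var]]

List
List ; X
List ; X ; X
List ; X ; X ; X
List ; X ; X ; X ; X
X ; X ; X ; X ; X
b ; X ; X ; X ; X
b ; c ; X ; X ; X
b ; c ; b ; X ; X
b ; c ; b ; c ; X
b ; c ; b ; c ; var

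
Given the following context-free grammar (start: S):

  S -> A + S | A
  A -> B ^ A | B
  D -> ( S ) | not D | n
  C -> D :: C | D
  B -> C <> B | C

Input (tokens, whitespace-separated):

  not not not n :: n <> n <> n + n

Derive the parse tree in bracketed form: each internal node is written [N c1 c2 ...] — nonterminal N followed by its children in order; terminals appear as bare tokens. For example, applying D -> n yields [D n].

[S [A [B [C [D not [D not [D not [D n]]]] :: [C [D n]]] <> [B [C [D n]] <> [B [C [D n]]]]]] + [S [A [B [C [D n]]]]]]

S
A + S
B + S
C <> B + S
D :: C <> B + S
not D :: C <> B + S
not not D :: C <> B + S
not not not D :: C <> B + S
not not not n :: C <> B + S
not not not n :: D <> B + S
not not not n :: n <> B + S
not not not n :: n <> C <> B + S
not not not n :: n <> D <> B + S
not not not n :: n <> n <> B + S
not not not n :: n <> n <> C + S
not not not n :: n <> n <> D + S
not not not n :: n <> n <> n + S
not not not n :: n <> n <> n + A
not not not n :: n <> n <> n + B
not not not n :: n <> n <> n + C
not not not n :: n <> n <> n + D
not not not n :: n <> n <> n + n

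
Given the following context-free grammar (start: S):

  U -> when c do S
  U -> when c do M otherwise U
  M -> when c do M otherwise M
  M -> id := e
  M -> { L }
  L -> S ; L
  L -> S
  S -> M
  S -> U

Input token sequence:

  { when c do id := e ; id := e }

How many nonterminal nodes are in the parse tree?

[S [M { [L [S [U when c do [S [M id := e]]]] ; [L [S [M id := e]]]] }]]

10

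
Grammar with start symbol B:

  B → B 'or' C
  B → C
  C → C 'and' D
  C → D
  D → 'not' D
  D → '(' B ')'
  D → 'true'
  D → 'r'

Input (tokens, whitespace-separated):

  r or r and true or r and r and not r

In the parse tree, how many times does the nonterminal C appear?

[B [B [B [C [D r]]] or [C [C [D r]] and [D true]]] or [C [C [C [D r]] and [D r]] and [D not [D r]]]]

6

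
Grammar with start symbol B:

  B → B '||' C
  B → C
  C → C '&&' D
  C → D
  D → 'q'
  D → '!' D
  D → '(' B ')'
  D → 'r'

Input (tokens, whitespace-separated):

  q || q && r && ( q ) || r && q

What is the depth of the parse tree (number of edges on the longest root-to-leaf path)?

7

[B [B [B [C [D q]]] || [C [C [C [D q]] && [D r]] && [D ( [B [C [D q]]] )]]] || [C [C [D r]] && [D q]]]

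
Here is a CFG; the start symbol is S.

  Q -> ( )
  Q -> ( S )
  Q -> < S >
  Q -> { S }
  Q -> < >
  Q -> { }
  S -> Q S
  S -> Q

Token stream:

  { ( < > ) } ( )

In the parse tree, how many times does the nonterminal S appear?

4

[S [Q { [S [Q ( [S [Q < >]] )]] }] [S [Q ( )]]]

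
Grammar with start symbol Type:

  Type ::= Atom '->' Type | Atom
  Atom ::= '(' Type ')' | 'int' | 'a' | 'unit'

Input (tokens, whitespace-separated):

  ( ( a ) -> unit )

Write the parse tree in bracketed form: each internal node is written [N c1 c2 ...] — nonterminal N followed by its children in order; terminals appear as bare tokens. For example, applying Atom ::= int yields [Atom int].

[Type [Atom ( [Type [Atom ( [Type [Atom a]] )] -> [Type [Atom unit]]] )]]

Type
Atom
( Type )
( Atom -> Type )
( ( Type ) -> Type )
( ( Atom ) -> Type )
( ( a ) -> Type )
( ( a ) -> Atom )
( ( a ) -> unit )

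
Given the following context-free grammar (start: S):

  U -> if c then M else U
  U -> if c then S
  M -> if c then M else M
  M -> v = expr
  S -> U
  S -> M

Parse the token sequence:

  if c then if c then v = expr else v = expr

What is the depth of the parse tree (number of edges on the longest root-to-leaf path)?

5

[S [U if c then [S [M if c then [M v = expr] else [M v = expr]]]]]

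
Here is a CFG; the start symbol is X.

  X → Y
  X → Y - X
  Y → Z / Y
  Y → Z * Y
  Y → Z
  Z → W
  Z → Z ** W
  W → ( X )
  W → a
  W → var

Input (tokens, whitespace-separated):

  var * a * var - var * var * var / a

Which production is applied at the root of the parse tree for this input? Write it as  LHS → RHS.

[X [Y [Z [W var]] * [Y [Z [W a]] * [Y [Z [W var]]]]] - [X [Y [Z [W var]] * [Y [Z [W var]] * [Y [Z [W var]] / [Y [Z [W a]]]]]]]]

X → Y - X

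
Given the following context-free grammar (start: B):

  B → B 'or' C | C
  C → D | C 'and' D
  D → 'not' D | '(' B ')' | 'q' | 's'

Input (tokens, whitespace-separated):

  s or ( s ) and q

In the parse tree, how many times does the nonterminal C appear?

4

[B [B [C [D s]]] or [C [C [D ( [B [C [D s]]] )]] and [D q]]]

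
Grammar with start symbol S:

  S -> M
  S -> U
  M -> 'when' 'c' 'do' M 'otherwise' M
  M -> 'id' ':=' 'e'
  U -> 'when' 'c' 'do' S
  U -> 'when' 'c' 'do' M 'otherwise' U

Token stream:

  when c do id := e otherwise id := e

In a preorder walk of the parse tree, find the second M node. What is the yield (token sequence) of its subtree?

id := e

[S [M when c do [M id := e] otherwise [M id := e]]]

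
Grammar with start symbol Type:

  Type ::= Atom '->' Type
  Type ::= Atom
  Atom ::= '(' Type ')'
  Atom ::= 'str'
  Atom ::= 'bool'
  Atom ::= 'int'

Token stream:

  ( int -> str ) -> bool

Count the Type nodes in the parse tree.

[Type [Atom ( [Type [Atom int] -> [Type [Atom str]]] )] -> [Type [Atom bool]]]

4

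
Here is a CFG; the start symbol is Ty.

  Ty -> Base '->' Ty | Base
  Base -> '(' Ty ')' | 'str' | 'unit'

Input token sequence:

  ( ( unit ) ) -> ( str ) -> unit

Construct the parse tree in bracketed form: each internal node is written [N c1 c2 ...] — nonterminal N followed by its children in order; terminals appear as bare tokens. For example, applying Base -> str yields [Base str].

Ty
Base -> Ty
( Ty ) -> Ty
( Base ) -> Ty
( ( Ty ) ) -> Ty
( ( Base ) ) -> Ty
( ( unit ) ) -> Ty
( ( unit ) ) -> Base -> Ty
( ( unit ) ) -> ( Ty ) -> Ty
( ( unit ) ) -> ( Base ) -> Ty
( ( unit ) ) -> ( str ) -> Ty
( ( unit ) ) -> ( str ) -> Base
( ( unit ) ) -> ( str ) -> unit

[Ty [Base ( [Ty [Base ( [Ty [Base unit]] )]] )] -> [Ty [Base ( [Ty [Base str]] )] -> [Ty [Base unit]]]]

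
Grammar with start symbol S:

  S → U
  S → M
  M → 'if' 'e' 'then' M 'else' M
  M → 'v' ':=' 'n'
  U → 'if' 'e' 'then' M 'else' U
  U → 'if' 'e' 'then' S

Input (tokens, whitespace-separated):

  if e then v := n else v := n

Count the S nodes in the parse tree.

1

[S [M if e then [M v := n] else [M v := n]]]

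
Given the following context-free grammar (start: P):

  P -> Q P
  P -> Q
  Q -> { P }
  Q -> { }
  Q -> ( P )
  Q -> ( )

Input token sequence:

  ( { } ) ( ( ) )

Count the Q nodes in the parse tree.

[P [Q ( [P [Q { }]] )] [P [Q ( [P [Q ( )]] )]]]

4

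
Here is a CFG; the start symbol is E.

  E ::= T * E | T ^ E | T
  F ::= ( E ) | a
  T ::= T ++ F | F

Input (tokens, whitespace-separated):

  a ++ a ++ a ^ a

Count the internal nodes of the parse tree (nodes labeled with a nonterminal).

10

[E [T [T [T [F a]] ++ [F a]] ++ [F a]] ^ [E [T [F a]]]]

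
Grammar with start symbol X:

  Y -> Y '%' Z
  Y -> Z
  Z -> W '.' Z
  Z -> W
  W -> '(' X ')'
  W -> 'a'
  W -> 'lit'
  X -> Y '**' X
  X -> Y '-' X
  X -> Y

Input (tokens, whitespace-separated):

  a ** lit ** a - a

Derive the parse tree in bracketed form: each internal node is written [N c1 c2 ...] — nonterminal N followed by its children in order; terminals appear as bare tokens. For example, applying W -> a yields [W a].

[X [Y [Z [W a]]] ** [X [Y [Z [W lit]]] ** [X [Y [Z [W a]]] - [X [Y [Z [W a]]]]]]]

X
Y ** X
Z ** X
W ** X
a ** X
a ** Y ** X
a ** Z ** X
a ** W ** X
a ** lit ** X
a ** lit ** Y - X
a ** lit ** Z - X
a ** lit ** W - X
a ** lit ** a - X
a ** lit ** a - Y
a ** lit ** a - Z
a ** lit ** a - W
a ** lit ** a - a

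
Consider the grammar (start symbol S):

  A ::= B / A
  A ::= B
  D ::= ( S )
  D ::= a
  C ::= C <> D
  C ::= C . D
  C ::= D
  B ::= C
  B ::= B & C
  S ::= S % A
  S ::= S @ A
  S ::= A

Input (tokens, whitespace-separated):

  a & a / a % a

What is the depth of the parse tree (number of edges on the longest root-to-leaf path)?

7

[S [S [A [B [B [C [D a]]] & [C [D a]]] / [A [B [C [D a]]]]]] % [A [B [C [D a]]]]]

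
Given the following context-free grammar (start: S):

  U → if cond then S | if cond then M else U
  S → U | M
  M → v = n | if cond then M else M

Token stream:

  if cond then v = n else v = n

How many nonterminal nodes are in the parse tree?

[S [M if cond then [M v = n] else [M v = n]]]

4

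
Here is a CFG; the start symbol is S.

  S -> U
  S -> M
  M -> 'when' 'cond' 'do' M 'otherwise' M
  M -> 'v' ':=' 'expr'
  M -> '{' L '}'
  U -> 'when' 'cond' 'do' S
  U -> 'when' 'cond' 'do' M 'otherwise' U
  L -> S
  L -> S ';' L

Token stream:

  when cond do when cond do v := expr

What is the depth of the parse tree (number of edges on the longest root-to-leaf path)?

[S [U when cond do [S [U when cond do [S [M v := expr]]]]]]

6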